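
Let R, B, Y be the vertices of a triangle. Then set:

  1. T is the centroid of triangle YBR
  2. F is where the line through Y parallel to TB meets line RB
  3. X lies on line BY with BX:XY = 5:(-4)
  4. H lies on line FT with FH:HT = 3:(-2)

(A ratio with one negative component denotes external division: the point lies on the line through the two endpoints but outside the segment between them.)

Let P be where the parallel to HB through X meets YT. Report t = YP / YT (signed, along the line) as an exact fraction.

t = -36/7

Choose coordinates R = (0, 0), B = (1, 0), Y = (0, 1).
1. T is the centroid of triangle YBR ⇒ T = (1/3, 1/3)
2. F is where the line through Y parallel to TB meets line RB ⇒ F = (2, 0)
3. X lies on line BY with BX:XY = 5:(-4) ⇒ X = (-4, 5)
4. H lies on line FT with FH:HT = 3:(-2) ⇒ H = (-3, 1)
through X parallel to HB: direction (4, -1); meets YT at P = (-12/7, 31/7)
P = Y + t·(T−Y) with t = -36/7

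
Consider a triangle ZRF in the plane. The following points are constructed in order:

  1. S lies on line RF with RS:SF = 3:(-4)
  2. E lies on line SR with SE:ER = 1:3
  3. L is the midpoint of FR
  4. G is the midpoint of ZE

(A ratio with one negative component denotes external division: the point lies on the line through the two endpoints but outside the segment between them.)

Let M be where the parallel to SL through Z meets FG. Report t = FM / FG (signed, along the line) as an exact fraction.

t = 2

Set Z = (0, 0), R = (1, 0), F = (0, 1); any affine frame gives the same invariant.
1. S lies on line RF with RS:SF = 3:(-4) ⇒ S = (4, -3)
2. E lies on line SR with SE:ER = 1:3 ⇒ E = (13/4, -9/4)
3. L is the midpoint of FR ⇒ L = (1/2, 1/2)
4. G is the midpoint of ZE ⇒ G = (13/8, -9/8)
through Z parallel to SL: direction (-7/2, 7/2); meets FG at M = (13/4, -13/4)
M = F + t·(G−F) with t = 2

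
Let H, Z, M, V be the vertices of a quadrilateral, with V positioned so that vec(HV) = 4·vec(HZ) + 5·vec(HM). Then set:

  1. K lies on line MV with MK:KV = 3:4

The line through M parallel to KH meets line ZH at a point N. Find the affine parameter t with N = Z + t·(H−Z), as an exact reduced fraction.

Assign H = (0, 0), Z = (1, 0), M = (0, 1), V = (4, 5) — the answer is frame-independent, so this choice is without loss of generality.
1. K lies on line MV with MK:KV = 3:4 ⇒ K = (12/7, 19/7)
through M parallel to KH: direction (-12/7, -19/7); meets ZH at N = (-12/19, 0)
N = Z + t·(H−Z) with t = 31/19

t = 31/19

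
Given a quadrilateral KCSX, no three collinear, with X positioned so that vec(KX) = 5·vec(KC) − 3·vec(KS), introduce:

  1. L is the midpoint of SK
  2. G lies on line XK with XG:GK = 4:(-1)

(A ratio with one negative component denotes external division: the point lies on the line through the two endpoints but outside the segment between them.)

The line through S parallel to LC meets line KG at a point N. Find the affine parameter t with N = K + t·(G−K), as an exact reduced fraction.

t = 6

Assign K = (0, 0), C = (1, 0), S = (0, 1), X = (5, -3) — the answer is frame-independent, so this choice is without loss of generality.
1. L is the midpoint of SK ⇒ L = (0, 1/2)
2. G lies on line XK with XG:GK = 4:(-1) ⇒ G = (-5/3, 1)
through S parallel to LC: direction (1, -1/2); meets KG at N = (-10, 6)
N = K + t·(G−K) with t = 6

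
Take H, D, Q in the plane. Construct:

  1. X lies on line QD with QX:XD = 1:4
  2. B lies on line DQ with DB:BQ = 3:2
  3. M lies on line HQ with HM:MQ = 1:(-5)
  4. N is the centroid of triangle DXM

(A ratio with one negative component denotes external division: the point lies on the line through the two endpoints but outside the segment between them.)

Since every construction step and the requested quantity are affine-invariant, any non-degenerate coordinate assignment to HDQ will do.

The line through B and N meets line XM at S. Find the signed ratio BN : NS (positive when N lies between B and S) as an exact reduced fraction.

BN:NS = -1/4

Assign H = (0, 0), D = (1, 0), Q = (0, 1) — the answer is frame-independent, so this choice is without loss of generality.
1. X lies on line QD with QX:XD = 1:4 ⇒ X = (1/5, 4/5)
2. B lies on line DQ with DB:BQ = 3:2 ⇒ B = (2/5, 3/5)
3. M lies on line HQ with HM:MQ = 1:(-5) ⇒ M = (0, -1/4)
4. N is the centroid of triangle DXM ⇒ N = (2/5, 11/60)
line BN meets XM at S = (2/5, 37/20)
N = B + t·(S−B) with t = -1/3, so BN:NS = -1/3:4/3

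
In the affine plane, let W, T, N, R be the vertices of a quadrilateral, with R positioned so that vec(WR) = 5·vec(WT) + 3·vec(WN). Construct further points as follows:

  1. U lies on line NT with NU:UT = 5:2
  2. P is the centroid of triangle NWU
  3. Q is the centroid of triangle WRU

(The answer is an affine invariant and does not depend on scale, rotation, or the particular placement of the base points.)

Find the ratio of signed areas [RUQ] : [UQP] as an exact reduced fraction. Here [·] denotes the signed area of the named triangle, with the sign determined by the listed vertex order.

[RUQ]:[UQP] = -3/7

Choose coordinates W = (0, 0), T = (1, 0), N = (0, 1), R = (5, 3).
1. U lies on line NT with NU:UT = 5:2 ⇒ U = (5/7, 2/7)
2. P is the centroid of triangle NWU ⇒ P = (5/21, 3/7)
3. Q is the centroid of triangle WRU ⇒ Q = (40/21, 23/21)
2·[RUQ] = -5/21, 2·[UQP] = 5/9
[RUQ]:[UQP] = -5/21:5/9 = -3/7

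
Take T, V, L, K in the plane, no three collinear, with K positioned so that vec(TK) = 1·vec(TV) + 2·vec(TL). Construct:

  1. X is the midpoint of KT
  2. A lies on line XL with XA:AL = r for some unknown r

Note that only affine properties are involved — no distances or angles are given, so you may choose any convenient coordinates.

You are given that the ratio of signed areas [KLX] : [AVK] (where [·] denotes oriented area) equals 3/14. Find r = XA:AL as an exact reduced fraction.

r = -4

Choose coordinates T = (0, 0), V = (1, 0), L = (0, 1), K = (1, 2).
1. X is the midpoint of KT ⇒ X = (1/2, 1)
2. With XA:AL = r, write λ = r/(r+1) so A = X + λ·(L−X); A is affine-linear in λ
Every point depending on A is an affine combination of A and λ-independent points, so each such coordinate is linear in λ; the λ² term in each signed area is a multiple of (L−X)×(L−X) = 0, so 2·[KLX] and 2·[AVK] are each linear in λ. Evaluating at λ=0 and λ=1:
  2·[KLX] = 1/2,   2·[AVK] = λ + 1
So [KLX]:[AVK] = (1/2) / (λ + 1). Setting this equal to 3/14:
  1/2 = 3/14·(λ + 1)  ⇒  λ = 4/3
Then r = λ/(1−λ) = (4/3)/(-1/3) = -4. Check: with r = -4, A = (-1/6, 1) and [KLX]:[AVK] = 3/14 as required.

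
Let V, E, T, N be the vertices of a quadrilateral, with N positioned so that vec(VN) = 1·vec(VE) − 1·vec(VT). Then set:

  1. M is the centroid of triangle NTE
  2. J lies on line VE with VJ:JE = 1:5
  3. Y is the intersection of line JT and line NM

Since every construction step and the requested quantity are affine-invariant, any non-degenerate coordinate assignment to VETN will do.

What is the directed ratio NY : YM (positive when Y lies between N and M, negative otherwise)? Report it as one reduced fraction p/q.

Set V = (0, 0), E = (1, 0), T = (0, 1), N = (1, -1); any affine frame gives the same invariant.
1. M is the centroid of triangle NTE ⇒ M = (2/3, 0)
2. J lies on line VE with VJ:JE = 1:5 ⇒ J = (1/6, 0)
3. Y is the intersection of line JT and line NM ⇒ Y = (-1/3, 3)
Y = N + t·(M−N) with t = 4, so NY:YM = t:(1−t) = 4:-3

NY:YM = -4/3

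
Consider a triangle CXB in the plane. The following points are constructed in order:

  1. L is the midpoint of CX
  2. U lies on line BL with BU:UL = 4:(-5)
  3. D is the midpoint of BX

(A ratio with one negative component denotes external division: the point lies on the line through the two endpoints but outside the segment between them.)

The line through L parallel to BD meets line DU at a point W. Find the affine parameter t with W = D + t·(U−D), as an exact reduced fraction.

t = -1/4

Work in coordinates with C = (0, 0), X = (1, 0), B = (0, 1).
1. L is the midpoint of CX ⇒ L = (1/2, 0)
2. U lies on line BL with BU:UL = 4:(-5) ⇒ U = (-2, 5)
3. D is the midpoint of BX ⇒ D = (1/2, 1/2)
through L parallel to BD: direction (1/2, -1/2); meets DU at W = (9/8, -5/8)
W = D + t·(U−D) with t = -1/4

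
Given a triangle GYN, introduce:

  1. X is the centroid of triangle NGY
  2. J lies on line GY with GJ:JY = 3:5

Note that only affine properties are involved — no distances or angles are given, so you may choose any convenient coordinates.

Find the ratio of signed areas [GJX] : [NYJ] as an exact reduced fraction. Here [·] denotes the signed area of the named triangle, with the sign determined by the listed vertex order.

[GJX]:[NYJ] = -1/5

Set G = (0, 0), Y = (1, 0), N = (0, 1); any affine frame gives the same invariant.
1. X is the centroid of triangle NGY ⇒ X = (1/3, 1/3)
2. J lies on line GY with GJ:JY = 3:5 ⇒ J = (3/8, 0)
2·[GJX] = 1/8, 2·[NYJ] = -5/8
[GJX]:[NYJ] = 1/8:-5/8 = -1/5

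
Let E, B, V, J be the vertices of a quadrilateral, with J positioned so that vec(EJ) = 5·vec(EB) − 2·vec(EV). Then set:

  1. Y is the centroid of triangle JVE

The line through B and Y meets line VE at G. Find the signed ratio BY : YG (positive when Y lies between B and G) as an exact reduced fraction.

BY:YG = -2/5

Choose coordinates E = (0, 0), B = (1, 0), V = (0, 1), J = (5, -2).
1. Y is the centroid of triangle JVE ⇒ Y = (5/3, -1/3)
line BY meets VE at G = (0, 1/2)
Y = B + t·(G−B) with t = -2/3, so BY:YG = -2/3:5/3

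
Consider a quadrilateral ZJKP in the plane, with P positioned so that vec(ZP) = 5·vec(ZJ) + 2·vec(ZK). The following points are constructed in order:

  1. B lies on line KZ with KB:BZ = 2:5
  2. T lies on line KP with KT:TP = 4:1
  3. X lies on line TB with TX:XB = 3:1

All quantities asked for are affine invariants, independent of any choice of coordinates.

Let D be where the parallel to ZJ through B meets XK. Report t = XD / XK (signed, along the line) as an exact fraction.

t = -19

Choose coordinates Z = (0, 0), J = (1, 0), K = (0, 1), P = (5, 2).
1. B lies on line KZ with KB:BZ = 2:5 ⇒ B = (0, 5/7)
2. T lies on line KP with KT:TP = 4:1 ⇒ T = (4, 9/5)
3. X lies on line TB with TX:XB = 3:1 ⇒ X = (1, 69/70)
through B parallel to ZJ: direction (1, 0); meets XK at D = (20, 5/7)
D = X + t·(K−X) with t = -19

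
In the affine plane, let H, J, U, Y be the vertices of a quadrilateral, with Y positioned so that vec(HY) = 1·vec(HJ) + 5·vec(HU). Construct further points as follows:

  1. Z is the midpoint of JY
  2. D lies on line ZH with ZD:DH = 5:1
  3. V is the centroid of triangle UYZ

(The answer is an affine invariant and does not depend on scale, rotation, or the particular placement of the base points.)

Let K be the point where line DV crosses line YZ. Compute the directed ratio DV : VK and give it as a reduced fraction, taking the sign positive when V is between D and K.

DV:VK = 3/2

Choose coordinates H = (0, 0), J = (1, 0), U = (0, 1), Y = (1, 5).
1. Z is the midpoint of JY ⇒ Z = (1, 5/2)
2. D lies on line ZH with ZD:DH = 5:1 ⇒ D = (1/6, 5/12)
3. V is the centroid of triangle UYZ ⇒ V = (2/3, 17/6)
line DV meets YZ at K = (1, 40/9)
V = D + t·(K−D) with t = 3/5, so DV:VK = 3/5:2/5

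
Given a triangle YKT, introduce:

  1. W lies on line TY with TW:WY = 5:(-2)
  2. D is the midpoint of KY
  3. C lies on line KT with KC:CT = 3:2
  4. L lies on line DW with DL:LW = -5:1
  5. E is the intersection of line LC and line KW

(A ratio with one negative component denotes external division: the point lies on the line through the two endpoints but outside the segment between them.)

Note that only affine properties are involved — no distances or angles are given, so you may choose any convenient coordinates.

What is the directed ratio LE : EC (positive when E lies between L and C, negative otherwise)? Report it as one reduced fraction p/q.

Assign Y = (0, 0), K = (1, 0), T = (0, 1) — the answer is frame-independent, so this choice is without loss of generality.
1. W lies on line TY with TW:WY = 5:(-2) ⇒ W = (0, -2/3)
2. D is the midpoint of KY ⇒ D = (1/2, 0)
3. C lies on line KT with KC:CT = 3:2 ⇒ C = (2/5, 3/5)
4. L lies on line DW with DL:LW = -5:1 ⇒ L = (-1/8, -5/6)
5. E is the intersection of line LC and line KW ⇒ E = (-11/130, -47/65)
E = L + t·(C−L) with t = 1/13, so LE:EC = t:(1−t) = 1/13:12/13

LE:EC = 1/12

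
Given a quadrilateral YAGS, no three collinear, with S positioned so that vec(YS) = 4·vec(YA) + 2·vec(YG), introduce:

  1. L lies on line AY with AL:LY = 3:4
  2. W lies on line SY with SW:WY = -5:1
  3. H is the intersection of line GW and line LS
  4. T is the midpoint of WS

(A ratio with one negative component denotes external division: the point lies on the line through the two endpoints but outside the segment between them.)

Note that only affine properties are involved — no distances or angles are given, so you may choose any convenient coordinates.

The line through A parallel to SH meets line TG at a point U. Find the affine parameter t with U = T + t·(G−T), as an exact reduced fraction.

t = -11/27

Work in coordinates with Y = (0, 0), A = (1, 0), G = (0, 1), S = (4, 2).
1. L lies on line AY with AL:LY = 3:4 ⇒ L = (4/7, 0)
2. W lies on line SY with SW:WY = -5:1 ⇒ W = (-1, -1/2)
3. H is the intersection of line GW and line LS ⇒ H = (-16/11, -13/11)
4. T is the midpoint of WS ⇒ T = (3/2, 3/4)
through A parallel to SH: direction (-60/11, -35/11); meets TG at U = (19/9, 35/54)
U = T + t·(G−T) with t = -11/27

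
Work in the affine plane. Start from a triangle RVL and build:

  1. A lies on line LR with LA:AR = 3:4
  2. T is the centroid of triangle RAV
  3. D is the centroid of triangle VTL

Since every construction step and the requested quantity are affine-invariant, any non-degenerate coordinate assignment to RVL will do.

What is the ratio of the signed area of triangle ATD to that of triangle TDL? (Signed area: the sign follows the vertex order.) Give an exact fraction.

Choose coordinates R = (0, 0), V = (1, 0), L = (0, 1).
1. A lies on line LR with LA:AR = 3:4 ⇒ A = (0, 4/7)
2. T is the centroid of triangle RAV ⇒ T = (1/3, 4/21)
3. D is the centroid of triangle VTL ⇒ D = (4/9, 25/63)
2·[ATD] = 1/9, 2·[TDL] = 10/63
[ATD]:[TDL] = 1/9:10/63 = 7/10

[ATD]:[TDL] = 7/10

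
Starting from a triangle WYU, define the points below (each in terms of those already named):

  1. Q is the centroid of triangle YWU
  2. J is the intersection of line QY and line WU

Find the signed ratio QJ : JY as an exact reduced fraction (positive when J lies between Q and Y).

QJ:JY = -1/3

Work in coordinates with W = (0, 0), Y = (1, 0), U = (0, 1).
1. Q is the centroid of triangle YWU ⇒ Q = (1/3, 1/3)
2. J is the intersection of line QY and line WU ⇒ J = (0, 1/2)
J = Q + t·(Y−Q) with t = -1/2, so QJ:JY = t:(1−t) = -1/2:3/2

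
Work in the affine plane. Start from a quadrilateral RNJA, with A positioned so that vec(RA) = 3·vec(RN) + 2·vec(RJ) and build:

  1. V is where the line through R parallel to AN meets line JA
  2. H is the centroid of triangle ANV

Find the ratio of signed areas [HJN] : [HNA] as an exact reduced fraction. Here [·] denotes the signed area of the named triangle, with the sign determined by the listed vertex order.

[HJN]:[HNA] = 3

Work in coordinates with R = (0, 0), N = (1, 0), J = (0, 1), A = (3, 2).
1. V is where the line through R parallel to AN meets line JA ⇒ V = (3/2, 3/2)
2. H is the centroid of triangle ANV ⇒ H = (11/6, 7/6)
2·[HJN] = 2, 2·[HNA] = 2/3
[HJN]:[HNA] = 2:2/3 = 3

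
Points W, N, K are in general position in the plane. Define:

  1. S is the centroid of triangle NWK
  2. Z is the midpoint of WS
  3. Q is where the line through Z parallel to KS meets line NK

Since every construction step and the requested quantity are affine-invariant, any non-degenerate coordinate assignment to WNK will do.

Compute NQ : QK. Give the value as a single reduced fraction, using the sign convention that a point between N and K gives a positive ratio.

Work in coordinates with W = (0, 0), N = (1, 0), K = (0, 1).
1. S is the centroid of triangle NWK ⇒ S = (1/3, 1/3)
2. Z is the midpoint of WS ⇒ Z = (1/6, 1/6)
3. Q is where the line through Z parallel to KS meets line NK ⇒ Q = (-1/2, 3/2)
Q = N + t·(K−N) with t = 3/2, so NQ:QK = t:(1−t) = 3/2:-1/2

NQ:QK = -3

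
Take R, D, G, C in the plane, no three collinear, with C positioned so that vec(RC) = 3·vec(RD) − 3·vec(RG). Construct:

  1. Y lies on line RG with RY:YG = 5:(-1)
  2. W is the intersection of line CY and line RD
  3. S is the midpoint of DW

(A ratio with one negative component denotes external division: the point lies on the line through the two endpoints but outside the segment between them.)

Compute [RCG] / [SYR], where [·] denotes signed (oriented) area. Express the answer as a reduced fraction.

Choose coordinates R = (0, 0), D = (1, 0), G = (0, 1), C = (3, -3).
1. Y lies on line RG with RY:YG = 5:(-1) ⇒ Y = (0, 5/4)
2. W is the intersection of line CY and line RD ⇒ W = (15/17, 0)
3. S is the midpoint of DW ⇒ S = (16/17, 0)
2·[RCG] = 3, 2·[SYR] = 20/17
[RCG]:[SYR] = 3:20/17 = 51/20

[RCG]:[SYR] = 51/20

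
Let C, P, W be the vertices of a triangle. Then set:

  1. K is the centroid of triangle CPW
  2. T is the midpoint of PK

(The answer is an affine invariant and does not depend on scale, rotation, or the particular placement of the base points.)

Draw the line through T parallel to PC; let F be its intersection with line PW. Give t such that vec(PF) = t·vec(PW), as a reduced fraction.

t = 1/6

Assign C = (0, 0), P = (1, 0), W = (0, 1) — the answer is frame-independent, so this choice is without loss of generality.
1. K is the centroid of triangle CPW ⇒ K = (1/3, 1/3)
2. T is the midpoint of PK ⇒ T = (2/3, 1/6)
through T parallel to PC: direction (-1, 0); meets PW at F = (5/6, 1/6)
F = P + t·(W−P) with t = 1/6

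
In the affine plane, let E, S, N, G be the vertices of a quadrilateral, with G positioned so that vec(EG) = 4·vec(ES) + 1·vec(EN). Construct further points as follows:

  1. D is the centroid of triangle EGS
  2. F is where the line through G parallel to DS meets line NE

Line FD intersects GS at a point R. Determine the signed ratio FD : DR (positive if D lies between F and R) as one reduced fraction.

FD:DR = -7

Work in coordinates with E = (0, 0), S = (1, 0), N = (0, 1), G = (4, 1).
1. D is the centroid of triangle EGS ⇒ D = (5/3, 1/3)
2. F is where the line through G parallel to DS meets line NE ⇒ F = (0, -1)
line FD meets GS at R = (10/7, 1/7)
D = F + t·(R−F) with t = 7/6, so FD:DR = 7/6:-1/6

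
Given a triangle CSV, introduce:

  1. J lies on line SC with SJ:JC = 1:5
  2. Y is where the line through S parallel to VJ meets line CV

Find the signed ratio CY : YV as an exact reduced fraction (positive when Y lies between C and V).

CY:YV = -6

Work in coordinates with C = (0, 0), S = (1, 0), V = (0, 1).
1. J lies on line SC with SJ:JC = 1:5 ⇒ J = (5/6, 0)
2. Y is where the line through S parallel to VJ meets line CV ⇒ Y = (0, 6/5)
Y = C + t·(V−C) with t = 6/5, so CY:YV = t:(1−t) = 6/5:-1/5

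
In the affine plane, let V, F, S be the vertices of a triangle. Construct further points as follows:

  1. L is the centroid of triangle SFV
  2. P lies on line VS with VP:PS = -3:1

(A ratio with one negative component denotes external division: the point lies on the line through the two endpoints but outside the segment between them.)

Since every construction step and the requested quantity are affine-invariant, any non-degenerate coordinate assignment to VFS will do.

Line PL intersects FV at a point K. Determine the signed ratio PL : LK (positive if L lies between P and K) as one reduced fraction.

PL:LK = 7/2

Choose coordinates V = (0, 0), F = (1, 0), S = (0, 1).
1. L is the centroid of triangle SFV ⇒ L = (1/3, 1/3)
2. P lies on line VS with VP:PS = -3:1 ⇒ P = (0, 3/2)
line PL meets FV at K = (3/7, 0)
L = P + t·(K−P) with t = 7/9, so PL:LK = 7/9:2/9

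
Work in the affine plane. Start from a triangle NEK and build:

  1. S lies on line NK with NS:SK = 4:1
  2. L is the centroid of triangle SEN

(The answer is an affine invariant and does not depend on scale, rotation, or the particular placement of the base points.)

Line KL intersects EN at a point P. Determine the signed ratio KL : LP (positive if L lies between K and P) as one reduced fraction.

Set N = (0, 0), E = (1, 0), K = (0, 1); any affine frame gives the same invariant.
1. S lies on line NK with NS:SK = 4:1 ⇒ S = (0, 4/5)
2. L is the centroid of triangle SEN ⇒ L = (1/3, 4/15)
line KL meets EN at P = (5/11, 0)
L = K + t·(P−K) with t = 11/15, so KL:LP = 11/15:4/15

KL:LP = 11/4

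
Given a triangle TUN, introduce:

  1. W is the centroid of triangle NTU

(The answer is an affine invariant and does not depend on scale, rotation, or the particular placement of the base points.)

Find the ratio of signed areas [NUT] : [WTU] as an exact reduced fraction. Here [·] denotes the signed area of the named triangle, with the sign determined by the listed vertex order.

Work in coordinates with T = (0, 0), U = (1, 0), N = (0, 1).
1. W is the centroid of triangle NTU ⇒ W = (1/3, 1/3)
2·[NUT] = -1, 2·[WTU] = 1/3
[NUT]:[WTU] = -1:1/3 = -3

[NUT]:[WTU] = -3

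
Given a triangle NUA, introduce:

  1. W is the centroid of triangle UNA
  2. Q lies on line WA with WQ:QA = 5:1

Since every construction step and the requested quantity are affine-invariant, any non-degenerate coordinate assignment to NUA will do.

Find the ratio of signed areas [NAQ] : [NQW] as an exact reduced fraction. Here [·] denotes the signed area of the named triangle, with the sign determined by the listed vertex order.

Set N = (0, 0), U = (1, 0), A = (0, 1); any affine frame gives the same invariant.
1. W is the centroid of triangle UNA ⇒ W = (1/3, 1/3)
2. Q lies on line WA with WQ:QA = 5:1 ⇒ Q = (1/18, 8/9)
2·[NAQ] = -1/18, 2·[NQW] = -5/18
[NAQ]:[NQW] = -1/18:-5/18 = 1/5

[NAQ]:[NQW] = 1/5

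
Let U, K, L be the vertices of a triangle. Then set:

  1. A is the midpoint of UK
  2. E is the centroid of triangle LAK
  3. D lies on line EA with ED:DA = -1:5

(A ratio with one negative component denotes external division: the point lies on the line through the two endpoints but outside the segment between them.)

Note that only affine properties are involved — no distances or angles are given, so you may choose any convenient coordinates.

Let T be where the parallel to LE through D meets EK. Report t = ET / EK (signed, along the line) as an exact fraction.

Choose coordinates U = (0, 0), K = (1, 0), L = (0, 1).
1. A is the midpoint of UK ⇒ A = (1/2, 0)
2. E is the centroid of triangle LAK ⇒ E = (1/2, 1/3)
3. D lies on line EA with ED:DA = -1:5 ⇒ D = (1/2, 5/12)
through D parallel to LE: direction (1/2, -2/3); meets EK at T = (5/8, 1/4)
T = E + t·(K−E) with t = 1/4

t = 1/4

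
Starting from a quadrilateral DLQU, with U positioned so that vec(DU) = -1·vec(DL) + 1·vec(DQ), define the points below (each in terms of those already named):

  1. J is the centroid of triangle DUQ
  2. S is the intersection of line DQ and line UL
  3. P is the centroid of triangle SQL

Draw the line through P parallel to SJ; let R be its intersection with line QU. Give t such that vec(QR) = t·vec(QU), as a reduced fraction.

Set D = (0, 0), L = (1, 0), Q = (0, 1), U = (-1, 1); any affine frame gives the same invariant.
1. J is the centroid of triangle DUQ ⇒ J = (-1/3, 2/3)
2. S is the intersection of line DQ and line UL ⇒ S = (0, 1/2)
3. P is the centroid of triangle SQL ⇒ P = (1/3, 1/2)
through P parallel to SJ: direction (-1/3, 1/6); meets QU at R = (-2/3, 1)
R = Q + t·(U−Q) with t = 2/3

t = 2/3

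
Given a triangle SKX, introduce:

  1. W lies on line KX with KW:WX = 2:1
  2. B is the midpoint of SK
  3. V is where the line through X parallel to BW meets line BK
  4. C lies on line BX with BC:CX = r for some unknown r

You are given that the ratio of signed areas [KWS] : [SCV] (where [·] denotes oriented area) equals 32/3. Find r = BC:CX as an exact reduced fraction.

r = -1/5

Choose coordinates S = (0, 0), K = (1, 0), X = (0, 1).
1. W lies on line KX with KW:WX = 2:1 ⇒ W = (1/3, 2/3)
2. B is the midpoint of SK ⇒ B = (1/2, 0)
3. V is where the line through X parallel to BW meets line BK ⇒ V = (1/4, 0)
4. With BC:CX = r, write λ = r/(r+1) so C = B + λ·(X−B); C is affine-linear in λ
Every point depending on C is an affine combination of C and λ-independent points, so each such coordinate is linear in λ; the λ² term in each signed area is a multiple of (X−B)×(X−B) = 0, so 2·[KWS] and 2·[SCV] are each linear in λ. Evaluating at λ=0 and λ=1:
  2·[KWS] = 2/3,   2·[SCV] = -1/4·λ
So [KWS]:[SCV] = (2/3) / (-1/4·λ). Setting this equal to 32/3:
  2/3 = 32/3·(-1/4·λ)  ⇒  λ = -1/4
Then r = λ/(1−λ) = (-1/4)/(5/4) = -1/5. Check: with r = -1/5, C = (5/8, -1/4) and [KWS]:[SCV] = 32/3 as required.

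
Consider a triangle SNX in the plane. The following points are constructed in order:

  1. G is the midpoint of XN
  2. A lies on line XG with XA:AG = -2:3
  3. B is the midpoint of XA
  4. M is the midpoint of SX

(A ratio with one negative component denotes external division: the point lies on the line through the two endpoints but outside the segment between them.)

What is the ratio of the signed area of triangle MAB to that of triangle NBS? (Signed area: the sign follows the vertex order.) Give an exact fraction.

Set S = (0, 0), N = (1, 0), X = (0, 1); any affine frame gives the same invariant.
1. G is the midpoint of XN ⇒ G = (1/2, 1/2)
2. A lies on line XG with XA:AG = -2:3 ⇒ A = (-1, 2)
3. B is the midpoint of XA ⇒ B = (-1/2, 3/2)
4. M is the midpoint of SX ⇒ M = (0, 1/2)
2·[MAB] = -1/4, 2·[NBS] = 3/2
[MAB]:[NBS] = -1/4:3/2 = -1/6

[MAB]:[NBS] = -1/6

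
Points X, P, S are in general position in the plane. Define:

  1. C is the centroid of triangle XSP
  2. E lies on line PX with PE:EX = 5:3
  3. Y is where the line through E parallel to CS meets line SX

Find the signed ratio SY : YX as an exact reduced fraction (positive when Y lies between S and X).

Choose coordinates X = (0, 0), P = (1, 0), S = (0, 1).
1. C is the centroid of triangle XSP ⇒ C = (1/3, 1/3)
2. E lies on line PX with PE:EX = 5:3 ⇒ E = (3/8, 0)
3. Y is where the line through E parallel to CS meets line SX ⇒ Y = (0, 3/4)
Y = S + t·(X−S) with t = 1/4, so SY:YX = t:(1−t) = 1/4:3/4

SY:YX = 1/3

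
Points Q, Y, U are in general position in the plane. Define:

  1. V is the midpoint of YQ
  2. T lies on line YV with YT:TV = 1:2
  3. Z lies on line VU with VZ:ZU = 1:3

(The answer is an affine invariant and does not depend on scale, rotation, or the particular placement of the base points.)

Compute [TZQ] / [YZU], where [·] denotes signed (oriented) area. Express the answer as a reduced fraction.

Choose coordinates Q = (0, 0), Y = (1, 0), U = (0, 1).
1. V is the midpoint of YQ ⇒ V = (1/2, 0)
2. T lies on line YV with YT:TV = 1:2 ⇒ T = (5/6, 0)
3. Z lies on line VU with VZ:ZU = 1:3 ⇒ Z = (3/8, 1/4)
2·[TZQ] = 5/24, 2·[YZU] = -3/8
[TZQ]:[YZU] = 5/24:-3/8 = -5/9

[TZQ]:[YZU] = -5/9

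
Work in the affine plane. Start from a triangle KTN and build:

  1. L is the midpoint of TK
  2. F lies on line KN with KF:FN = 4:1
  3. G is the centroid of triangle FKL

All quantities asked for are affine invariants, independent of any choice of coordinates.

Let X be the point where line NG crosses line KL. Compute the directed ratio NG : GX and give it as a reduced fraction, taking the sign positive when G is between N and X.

Work in coordinates with K = (0, 0), T = (1, 0), N = (0, 1).
1. L is the midpoint of TK ⇒ L = (1/2, 0)
2. F lies on line KN with KF:FN = 4:1 ⇒ F = (0, 4/5)
3. G is the centroid of triangle FKL ⇒ G = (1/6, 4/15)
line NG meets KL at X = (5/22, 0)
G = N + t·(X−N) with t = 11/15, so NG:GX = 11/15:4/15

NG:GX = 11/4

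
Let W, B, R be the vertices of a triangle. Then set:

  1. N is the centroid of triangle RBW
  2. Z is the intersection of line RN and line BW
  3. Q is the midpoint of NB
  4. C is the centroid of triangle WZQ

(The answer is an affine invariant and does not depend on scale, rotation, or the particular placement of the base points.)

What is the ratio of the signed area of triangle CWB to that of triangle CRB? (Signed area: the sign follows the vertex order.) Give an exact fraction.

Set W = (0, 0), B = (1, 0), R = (0, 1); any affine frame gives the same invariant.
1. N is the centroid of triangle RBW ⇒ N = (1/3, 1/3)
2. Z is the intersection of line RN and line BW ⇒ Z = (1/2, 0)
3. Q is the midpoint of NB ⇒ Q = (2/3, 1/6)
4. C is the centroid of triangle WZQ ⇒ C = (7/18, 1/18)
2·[CWB] = 1/18, 2·[CRB] = -5/9
[CWB]:[CRB] = 1/18:-5/9 = -1/10

[CWB]:[CRB] = -1/10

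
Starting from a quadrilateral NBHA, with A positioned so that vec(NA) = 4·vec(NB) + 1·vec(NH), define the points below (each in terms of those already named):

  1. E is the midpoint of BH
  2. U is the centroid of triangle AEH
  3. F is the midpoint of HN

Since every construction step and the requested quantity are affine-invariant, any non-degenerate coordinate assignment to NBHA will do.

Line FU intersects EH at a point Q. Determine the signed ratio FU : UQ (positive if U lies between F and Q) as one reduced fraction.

Work in coordinates with N = (0, 0), B = (1, 0), H = (0, 1), A = (4, 1).
1. E is the midpoint of BH ⇒ E = (1/2, 1/2)
2. U is the centroid of triangle AEH ⇒ U = (3/2, 5/6)
3. F is the midpoint of HN ⇒ F = (0, 1/2)
line FU meets EH at Q = (9/22, 13/22)
U = F + t·(Q−F) with t = 11/3, so FU:UQ = 11/3:-8/3

FU:UQ = -11/8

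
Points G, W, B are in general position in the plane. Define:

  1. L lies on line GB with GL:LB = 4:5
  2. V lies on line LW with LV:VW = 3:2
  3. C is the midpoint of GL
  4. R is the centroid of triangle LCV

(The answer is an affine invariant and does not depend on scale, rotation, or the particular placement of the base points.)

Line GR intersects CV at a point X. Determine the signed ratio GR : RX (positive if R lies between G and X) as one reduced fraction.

Work in coordinates with G = (0, 0), W = (1, 0), B = (0, 1).
1. L lies on line GB with GL:LB = 4:5 ⇒ L = (0, 4/9)
2. V lies on line LW with LV:VW = 3:2 ⇒ V = (3/5, 8/45)
3. C is the midpoint of GL ⇒ C = (0, 2/9)
4. R is the centroid of triangle LCV ⇒ R = (1/5, 38/135)
line GR meets CV at X = (3/20, 19/90)
R = G + t·(X−G) with t = 4/3, so GR:RX = 4/3:-1/3

GR:RX = -4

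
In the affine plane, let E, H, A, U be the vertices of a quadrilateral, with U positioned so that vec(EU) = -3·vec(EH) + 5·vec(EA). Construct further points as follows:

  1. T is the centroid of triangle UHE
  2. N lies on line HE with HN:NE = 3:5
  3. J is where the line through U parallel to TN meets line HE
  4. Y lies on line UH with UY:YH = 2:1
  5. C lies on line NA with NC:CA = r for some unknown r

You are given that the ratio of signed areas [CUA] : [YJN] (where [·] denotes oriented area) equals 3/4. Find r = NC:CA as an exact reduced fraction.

Set E = (0, 0), H = (1, 0), A = (0, 1), U = (-3, 5); any affine frame gives the same invariant.
1. T is the centroid of triangle UHE ⇒ T = (-2/3, 5/3)
2. N lies on line HE with HN:NE = 3:5 ⇒ N = (5/8, 0)
3. J is where the line through U parallel to TN meets line HE ⇒ J = (7/8, 0)
4. Y lies on line UH with UY:YH = 2:1 ⇒ Y = (-1/3, 5/3)
5. With NC:CA = r, write λ = r/(r+1) so C = N + λ·(A−N); C is affine-linear in λ
Every point depending on C is an affine combination of C and λ-independent points, so each such coordinate is linear in λ; the λ² term in each signed area is a multiple of (A−N)×(A−N) = 0, so 2·[CUA] and 2·[YJN] are each linear in λ. Evaluating at λ=0 and λ=1:
  2·[CUA] = 1/2·λ − 1/2,   2·[YJN] = -5/12
So [CUA]:[YJN] = (1/2·λ − 1/2) / (-5/12). Setting this equal to 3/4:
  1/2·λ − 1/2 = 3/4·(-5/12)  ⇒  λ = 3/8
Then r = λ/(1−λ) = (3/8)/(5/8) = 3/5. Check: with r = 3/5, C = (25/64, 3/8) and [CUA]:[YJN] = 3/4 as required.

r = 3/5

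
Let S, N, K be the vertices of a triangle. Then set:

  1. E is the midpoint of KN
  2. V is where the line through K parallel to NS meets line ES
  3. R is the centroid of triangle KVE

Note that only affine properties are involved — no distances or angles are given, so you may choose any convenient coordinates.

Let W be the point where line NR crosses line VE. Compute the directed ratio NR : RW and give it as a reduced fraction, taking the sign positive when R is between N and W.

Assign S = (0, 0), N = (1, 0), K = (0, 1) — the answer is frame-independent, so this choice is without loss of generality.
1. E is the midpoint of KN ⇒ E = (1/2, 1/2)
2. V is where the line through K parallel to NS meets line ES ⇒ V = (1, 1)
3. R is the centroid of triangle KVE ⇒ R = (1/2, 5/6)
line NR meets VE at W = (5/8, 5/8)
R = N + t·(W−N) with t = 4/3, so NR:RW = 4/3:-1/3

NR:RW = -4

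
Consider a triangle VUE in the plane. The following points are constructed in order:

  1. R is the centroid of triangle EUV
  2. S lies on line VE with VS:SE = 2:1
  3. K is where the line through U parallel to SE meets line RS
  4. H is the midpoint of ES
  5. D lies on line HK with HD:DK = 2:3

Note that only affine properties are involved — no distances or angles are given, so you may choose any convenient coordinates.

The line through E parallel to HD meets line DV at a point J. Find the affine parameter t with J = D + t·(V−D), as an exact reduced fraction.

Assign V = (0, 0), U = (1, 0), E = (0, 1) — the answer is frame-independent, so this choice is without loss of generality.
1. R is the centroid of triangle EUV ⇒ R = (1/3, 1/3)
2. S lies on line VE with VS:SE = 2:1 ⇒ S = (0, 2/3)
3. K is where the line through U parallel to SE meets line RS ⇒ K = (1, -1/3)
4. H is the midpoint of ES ⇒ H = (0, 5/6)
5. D lies on line HK with HD:DK = 2:3 ⇒ D = (2/5, 11/30)
through E parallel to HD: direction (2/5, -7/15); meets DV at J = (12/25, 11/25)
J = D + t·(V−D) with t = -1/5

t = -1/5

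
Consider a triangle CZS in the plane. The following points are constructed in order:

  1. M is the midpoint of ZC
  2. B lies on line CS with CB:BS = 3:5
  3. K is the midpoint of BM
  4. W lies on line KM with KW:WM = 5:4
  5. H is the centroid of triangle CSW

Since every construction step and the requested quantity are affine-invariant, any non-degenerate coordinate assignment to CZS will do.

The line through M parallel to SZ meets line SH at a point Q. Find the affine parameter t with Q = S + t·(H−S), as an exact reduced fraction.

Work in coordinates with C = (0, 0), Z = (1, 0), S = (0, 1).
1. M is the midpoint of ZC ⇒ M = (1/2, 0)
2. B lies on line CS with CB:BS = 3:5 ⇒ B = (0, 3/8)
3. K is the midpoint of BM ⇒ K = (1/4, 3/16)
4. W lies on line KM with KW:WM = 5:4 ⇒ W = (7/18, 1/12)
5. H is the centroid of triangle CSW ⇒ H = (7/54, 13/36)
through M parallel to SZ: direction (1, -1); meets SH at Q = (7/55, 41/110)
Q = S + t·(H−S) with t = 54/55

t = 54/55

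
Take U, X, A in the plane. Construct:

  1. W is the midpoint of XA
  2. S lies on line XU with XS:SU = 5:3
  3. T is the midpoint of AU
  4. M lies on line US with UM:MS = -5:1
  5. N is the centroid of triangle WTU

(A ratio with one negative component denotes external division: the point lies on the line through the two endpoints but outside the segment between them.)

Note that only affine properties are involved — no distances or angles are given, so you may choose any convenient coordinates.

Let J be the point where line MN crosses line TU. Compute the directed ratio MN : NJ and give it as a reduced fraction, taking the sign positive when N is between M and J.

Choose coordinates U = (0, 0), X = (1, 0), A = (0, 1).
1. W is the midpoint of XA ⇒ W = (1/2, 1/2)
2. S lies on line XU with XS:SU = 5:3 ⇒ S = (3/8, 0)
3. T is the midpoint of AU ⇒ T = (0, 1/2)
4. M lies on line US with UM:MS = -5:1 ⇒ M = (15/32, 0)
5. N is the centroid of triangle WTU ⇒ N = (1/6, 1/3)
line MN meets TU at J = (0, 15/29)
N = M + t·(J−M) with t = 29/45, so MN:NJ = 29/45:16/45

MN:NJ = 29/16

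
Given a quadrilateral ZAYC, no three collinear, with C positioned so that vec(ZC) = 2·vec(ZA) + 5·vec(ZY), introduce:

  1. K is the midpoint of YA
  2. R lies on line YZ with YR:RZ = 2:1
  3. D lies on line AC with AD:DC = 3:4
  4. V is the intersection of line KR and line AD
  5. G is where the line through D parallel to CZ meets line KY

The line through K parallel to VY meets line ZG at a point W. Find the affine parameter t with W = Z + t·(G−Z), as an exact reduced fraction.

Choose coordinates Z = (0, 0), A = (1, 0), Y = (0, 1), C = (2, 5).
1. K is the midpoint of YA ⇒ K = (1/2, 1/2)
2. R lies on line YZ with YR:RZ = 2:1 ⇒ R = (0, 1/3)
3. D lies on line AC with AD:DC = 3:4 ⇒ D = (10/7, 15/7)
4. V is the intersection of line KR and line AD ⇒ V = (8/7, 5/7)
5. G is where the line through D parallel to CZ meets line KY ⇒ G = (34/49, 15/49)
through K parallel to VY: direction (-8/7, 2/7); meets ZG at W = (85/94, 75/188)
W = Z + t·(G−Z) with t = 245/188

t = 245/188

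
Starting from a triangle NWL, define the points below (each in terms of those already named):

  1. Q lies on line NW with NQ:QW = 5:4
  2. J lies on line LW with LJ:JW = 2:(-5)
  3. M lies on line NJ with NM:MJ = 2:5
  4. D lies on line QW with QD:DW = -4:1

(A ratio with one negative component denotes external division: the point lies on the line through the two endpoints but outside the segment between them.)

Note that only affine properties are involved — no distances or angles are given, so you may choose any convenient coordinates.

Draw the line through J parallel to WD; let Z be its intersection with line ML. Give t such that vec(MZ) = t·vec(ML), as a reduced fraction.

t = 25/11

Assign N = (0, 0), W = (1, 0), L = (0, 1) — the answer is frame-independent, so this choice is without loss of generality.
1. Q lies on line NW with NQ:QW = 5:4 ⇒ Q = (5/9, 0)
2. J lies on line LW with LJ:JW = 2:(-5) ⇒ J = (-2/3, 5/3)
3. M lies on line NJ with NM:MJ = 2:5 ⇒ M = (-4/21, 10/21)
4. D lies on line QW with QD:DW = -4:1 ⇒ D = (31/27, 0)
through J parallel to WD: direction (4/27, 0); meets ML at Z = (8/33, 5/3)
Z = M + t·(L−M) with t = 25/11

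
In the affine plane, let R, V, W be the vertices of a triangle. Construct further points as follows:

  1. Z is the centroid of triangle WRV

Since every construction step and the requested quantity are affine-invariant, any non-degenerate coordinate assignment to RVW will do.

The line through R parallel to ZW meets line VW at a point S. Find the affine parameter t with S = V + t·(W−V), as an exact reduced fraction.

t = 2

Set R = (0, 0), V = (1, 0), W = (0, 1); any affine frame gives the same invariant.
1. Z is the centroid of triangle WRV ⇒ Z = (1/3, 1/3)
through R parallel to ZW: direction (-1/3, 2/3); meets VW at S = (-1, 2)
S = V + t·(W−V) with t = 2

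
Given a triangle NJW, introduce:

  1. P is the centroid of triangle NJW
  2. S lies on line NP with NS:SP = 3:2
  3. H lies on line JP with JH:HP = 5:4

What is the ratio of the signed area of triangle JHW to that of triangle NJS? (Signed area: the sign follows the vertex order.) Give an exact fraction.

[JHW]:[NJS] = -25/27

Assign N = (0, 0), J = (1, 0), W = (0, 1) — the answer is frame-independent, so this choice is without loss of generality.
1. P is the centroid of triangle NJW ⇒ P = (1/3, 1/3)
2. S lies on line NP with NS:SP = 3:2 ⇒ S = (1/5, 1/5)
3. H lies on line JP with JH:HP = 5:4 ⇒ H = (17/27, 5/27)
2·[JHW] = -5/27, 2·[NJS] = 1/5
[JHW]:[NJS] = -5/27:1/5 = -25/27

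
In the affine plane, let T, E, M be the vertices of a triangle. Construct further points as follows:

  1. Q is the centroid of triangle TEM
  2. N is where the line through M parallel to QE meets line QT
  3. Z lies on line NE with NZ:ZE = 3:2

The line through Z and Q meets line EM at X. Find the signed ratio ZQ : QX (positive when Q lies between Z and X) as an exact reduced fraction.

ZQ:QX = -7/5

Work in coordinates with T = (0, 0), E = (1, 0), M = (0, 1).
1. Q is the centroid of triangle TEM ⇒ Q = (1/3, 1/3)
2. N is where the line through M parallel to QE meets line QT ⇒ N = (2/3, 2/3)
3. Z lies on line NE with NZ:ZE = 3:2 ⇒ Z = (13/15, 4/15)
line ZQ meets EM at X = (5/7, 2/7)
Q = Z + t·(X−Z) with t = 7/2, so ZQ:QX = 7/2:-5/2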